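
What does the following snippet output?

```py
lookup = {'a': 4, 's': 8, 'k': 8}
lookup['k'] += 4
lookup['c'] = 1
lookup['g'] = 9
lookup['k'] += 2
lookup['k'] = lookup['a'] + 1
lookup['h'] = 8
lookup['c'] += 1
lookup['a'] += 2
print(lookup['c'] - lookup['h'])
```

lookup['k'] = 8+4 = 12 → {'a': 4, 's': 8, 'k': 12}
lookup['c'] = 1 → {'a': 4, 's': 8, 'k': 12, 'c': 1}
lookup['g'] = 9 → {'a': 4, 's': 8, 'k': 12, 'c': 1, 'g': 9}
lookup['k'] = 12+2 = 14 → {'a': 4, 's': 8, 'k': 14, 'c': 1, 'g': 9}
lookup['k'] = lookup['a']+1 = 5 → {'a': 4, 's': 8, 'k': 5, 'c': 1, 'g': 9}
lookup['h'] = 8 → {'a': 4, 's': 8, 'k': 5, 'c': 1, 'g': 9, 'h': 8}
lookup['c'] = 1+1 = 2 → {'a': 4, 's': 8, 'k': 5, 'c': 2, 'g': 9, 'h': 8}
lookup['a'] = 4+2 = 6 → {'a': 6, 's': 8, 'k': 5, 'c': 2, 'g': 9, 'h': 8}
lookup['c']-lookup['h'] = 2-8 = -6

-6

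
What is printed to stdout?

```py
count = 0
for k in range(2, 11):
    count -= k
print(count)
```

k=2: count = 0-2 = -2
k=3: count = (-2)-3 = -5
k=4: count = (-5)-4 = -9
k=5: count = (-9)-5 = -14
k=6: count = (-14)-6 = -20
k=7: count = (-20)-7 = -27
k=8: count = (-27)-8 = -35
k=9: count = (-35)-9 = -44
k=10: count = (-44)-10 = -54

-54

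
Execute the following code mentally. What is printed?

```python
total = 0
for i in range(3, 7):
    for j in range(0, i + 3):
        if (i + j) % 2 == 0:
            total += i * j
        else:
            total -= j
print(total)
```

232

i=3,j=0: odd sum, total = 0-0 = 0
i=3,j=1: even sum, total = 0+3 = 3
i=3,j=2: odd sum, total = 3-2 = 1
i=3,j=3: even sum, total = 1+9 = 10
i=3,j=4: odd sum, total = 10-4 = 6
i=3,j=5: even sum, total = 6+15 = 21
i=4,j=0: even sum, total = 21+0 = 21
i=4,j=1: odd sum, total = 21-1 = 20
i=4,j=2: even sum, total = 20+8 = 28
i=4,j=3: odd sum, total = 28-3 = 25
i=4,j=4: even sum, total = 25+16 = 41
i=4,j=5: odd sum, total = 41-5 = 36
i=4,j=6: even sum, total = 36+24 = 60
i=5,j=0: odd sum, total = 60-0 = 60
i=5,j=1: even sum, total = 60+5 = 65
i=5,j=2: odd sum, total = 65-2 = 63
i=5,j=3: even sum, total = 63+15 = 78
i=5,j=4: odd sum, total = 78-4 = 74
i=5,j=5: even sum, total = 74+25 = 99
i=5,j=6: odd sum, total = 99-6 = 93
i=5,j=7: even sum, total = 93+35 = 128
i=6,j=0: even sum, total = 128+0 = 128
i=6,j=1: odd sum, total = 128-1 = 127
i=6,j=2: even sum, total = 127+12 = 139
i=6,j=3: odd sum, total = 139-3 = 136
i=6,j=4: even sum, total = 136+24 = 160
i=6,j=5: odd sum, total = 160-5 = 155
i=6,j=6: even sum, total = 155+36 = 191
i=6,j=7: odd sum, total = 191-7 = 184
i=6,j=8: even sum, total = 184+48 = 232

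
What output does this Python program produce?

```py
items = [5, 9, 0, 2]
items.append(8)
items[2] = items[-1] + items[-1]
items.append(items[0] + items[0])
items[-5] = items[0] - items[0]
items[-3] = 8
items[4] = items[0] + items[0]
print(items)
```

[5, 0, 16, 8, 10, 10]

append 8 → [5, 9, 0, 2, 8]
items[2] = items[-1]+items[-1] = 8+8 = 16 → [5, 9, 16, 2, 8]
append items[0]+items[0] = 5+5 = 10 → [5, 9, 16, 2, 8, 10]
items[-5] = items[0]-items[0] = 5-5 = 0 → [5, 0, 16, 2, 8, 10]
items[-3] = 8 → [5, 0, 16, 8, 8, 10]
items[4] = items[0]+items[0] = 5+5 = 10 → [5, 0, 16, 8, 10, 10]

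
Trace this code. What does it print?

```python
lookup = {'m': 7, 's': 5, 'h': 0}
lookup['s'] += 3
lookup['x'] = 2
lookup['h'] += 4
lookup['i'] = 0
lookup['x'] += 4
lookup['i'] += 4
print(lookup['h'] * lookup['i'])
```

lookup['s'] = 5+3 = 8 → {'m': 7, 's': 8, 'h': 0}
lookup['x'] = 2 → {'m': 7, 's': 8, 'h': 0, 'x': 2}
lookup['h'] = 0+4 = 4 → {'m': 7, 's': 8, 'h': 4, 'x': 2}
lookup['i'] = 0 → {'m': 7, 's': 8, 'h': 4, 'x': 2, 'i': 0}
lookup['x'] = 2+4 = 6 → {'m': 7, 's': 8, 'h': 4, 'x': 6, 'i': 0}
lookup['i'] = 0+4 = 4 → {'m': 7, 's': 8, 'h': 4, 'x': 6, 'i': 4}
lookup['h']*lookup['i'] = 4*4 = 16

16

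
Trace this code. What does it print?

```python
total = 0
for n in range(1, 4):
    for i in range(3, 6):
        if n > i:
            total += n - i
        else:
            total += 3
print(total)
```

27

n=1,i=3: not 1>3, total = 0+3 = 3
n=1,i=4: not 1>4, total = 3+3 = 6
n=1,i=5: not 1>5, total = 6+3 = 9
n=2,i=3: not 2>3, total = 9+3 = 12
n=2,i=4: not 2>4, total = 12+3 = 15
n=2,i=5: not 2>5, total = 15+3 = 18
n=3,i=3: not 3>3, total = 18+3 = 21
n=3,i=4: not 3>4, total = 21+3 = 24
n=3,i=5: not 3>5, total = 24+3 = 27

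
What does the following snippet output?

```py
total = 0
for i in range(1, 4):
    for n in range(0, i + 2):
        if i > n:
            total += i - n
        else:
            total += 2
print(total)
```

22

i=1,n=0: 1>0, total = 0+1 = 1
i=1,n=1: not 1>1, total = 1+2 = 3
i=1,n=2: not 1>2, total = 3+2 = 5
i=2,n=0: 2>0, total = 5+2 = 7
i=2,n=1: 2>1, total = 7+1 = 8
i=2,n=2: not 2>2, total = 8+2 = 10
i=2,n=3: not 2>3, total = 10+2 = 12
i=3,n=0: 3>0, total = 12+3 = 15
i=3,n=1: 3>1, total = 15+2 = 17
i=3,n=2: 3>2, total = 17+1 = 18
i=3,n=3: not 3>3, total = 18+2 = 20
i=3,n=4: not 3>4, total = 20+2 = 22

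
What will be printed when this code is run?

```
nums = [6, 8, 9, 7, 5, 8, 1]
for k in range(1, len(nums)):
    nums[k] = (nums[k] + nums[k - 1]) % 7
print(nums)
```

k=1: nums[1] = (8+6)%7 = 0 → [6, 0, 9, 7, 5, 8, 1]
k=2: nums[2] = (9+0)%7 = 2 → [6, 0, 2, 7, 5, 8, 1]
k=3: nums[3] = (7+2)%7 = 2 → [6, 0, 2, 2, 5, 8, 1]
k=4: nums[4] = (5+2)%7 = 0 → [6, 0, 2, 2, 0, 8, 1]
k=5: nums[5] = (8+0)%7 = 1 → [6, 0, 2, 2, 0, 1, 1]
k=6: nums[6] = (1+1)%7 = 2 → [6, 0, 2, 2, 0, 1, 2]

[6, 0, 2, 2, 0, 1, 2]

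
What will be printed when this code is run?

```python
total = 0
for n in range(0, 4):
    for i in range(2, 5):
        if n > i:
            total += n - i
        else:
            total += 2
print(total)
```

23

n=0,i=2: not 0>2, total = 0+2 = 2
n=0,i=3: not 0>3, total = 2+2 = 4
n=0,i=4: not 0>4, total = 4+2 = 6
n=1,i=2: not 1>2, total = 6+2 = 8
n=1,i=3: not 1>3, total = 8+2 = 10
n=1,i=4: not 1>4, total = 10+2 = 12
n=2,i=2: not 2>2, total = 12+2 = 14
n=2,i=3: not 2>3, total = 14+2 = 16
n=2,i=4: not 2>4, total = 16+2 = 18
n=3,i=2: 3>2, total = 18+1 = 19
n=3,i=3: not 3>3, total = 19+2 = 21
n=3,i=4: not 3>4, total = 21+2 = 23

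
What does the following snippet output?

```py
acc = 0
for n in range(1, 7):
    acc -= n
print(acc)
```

n=1: acc = 0-1 = -1
n=2: acc = (-1)-2 = -3
n=3: acc = (-3)-3 = -6
n=4: acc = (-6)-4 = -10
n=5: acc = (-10)-5 = -15
n=6: acc = (-15)-6 = -21

-21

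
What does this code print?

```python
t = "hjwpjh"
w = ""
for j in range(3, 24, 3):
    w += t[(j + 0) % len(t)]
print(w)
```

j=3: add t[3]='p' → 'p'
j=6: add t[0]='h' → 'ph'
j=9: add t[3]='p' → 'php'
j=12: add t[0]='h' → 'phph'
j=15: add t[3]='p' → 'phphp'
j=18: add t[0]='h' → 'phphph'
j=21: add t[3]='p' → 'phphphp'

phphphp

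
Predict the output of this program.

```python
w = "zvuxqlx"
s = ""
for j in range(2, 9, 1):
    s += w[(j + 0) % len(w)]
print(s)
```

j=2: add w[2]='u' → 'u'
j=3: add w[3]='x' → 'ux'
j=4: add w[4]='q' → 'uxq'
j=5: add w[5]='l' → 'uxql'
j=6: add w[6]='x' → 'uxqlx'
j=7: add w[0]='z' → 'uxqlxz'
j=8: add w[1]='v' → 'uxqlxzv'

uxqlxzv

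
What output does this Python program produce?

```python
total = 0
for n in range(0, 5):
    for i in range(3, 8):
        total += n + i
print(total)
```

175

n=0,i=3: total = 0+3 = 3
n=0,i=4: total = 3+4 = 7
n=0,i=5: total = 7+5 = 12
n=0,i=6: total = 12+6 = 18
n=0,i=7: total = 18+7 = 25
n=1,i=3: total = 25+4 = 29
n=1,i=4: total = 29+5 = 34
n=1,i=5: total = 34+6 = 40
n=1,i=6: total = 40+7 = 47
n=1,i=7: total = 47+8 = 55
n=2,i=3: total = 55+5 = 60
n=2,i=4: total = 60+6 = 66
n=2,i=5: total = 66+7 = 73
n=2,i=6: total = 73+8 = 81
n=2,i=7: total = 81+9 = 90
n=3,i=3: total = 90+6 = 96
n=3,i=4: total = 96+7 = 103
n=3,i=5: total = 103+8 = 111
n=3,i=6: total = 111+9 = 120
n=3,i=7: total = 120+10 = 130
n=4,i=3: total = 130+7 = 137
n=4,i=4: total = 137+8 = 145
n=4,i=5: total = 145+9 = 154
n=4,i=6: total = 154+10 = 164
n=4,i=7: total = 164+11 = 175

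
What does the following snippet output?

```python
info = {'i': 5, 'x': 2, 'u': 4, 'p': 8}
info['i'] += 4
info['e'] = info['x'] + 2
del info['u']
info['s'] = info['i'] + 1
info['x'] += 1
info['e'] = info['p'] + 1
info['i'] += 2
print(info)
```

{'i': 11, 'x': 3, 'p': 8, 'e': 9, 's': 10}

info['i'] = 5+4 = 9 → {'i': 9, 'x': 2, 'u': 4, 'p': 8}
info['e'] = info['x']+2 = 4 → {'i': 9, 'x': 2, 'u': 4, 'p': 8, 'e': 4}
del 'u' → {'i': 9, 'x': 2, 'p': 8, 'e': 4}
info['s'] = info['i']+1 = 10 → {'i': 9, 'x': 2, 'p': 8, 'e': 4, 's': 10}
info['x'] = 2+1 = 3 → {'i': 9, 'x': 3, 'p': 8, 'e': 4, 's': 10}
info['e'] = info['p']+1 = 9 → {'i': 9, 'x': 3, 'p': 8, 'e': 9, 's': 10}
info['i'] = 9+2 = 11 → {'i': 11, 'x': 3, 'p': 8, 'e': 9, 's': 10}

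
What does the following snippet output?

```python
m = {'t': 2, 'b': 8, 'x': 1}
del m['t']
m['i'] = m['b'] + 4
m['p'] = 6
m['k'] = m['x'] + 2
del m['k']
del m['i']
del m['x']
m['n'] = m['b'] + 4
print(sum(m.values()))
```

del 't' → {'b': 8, 'x': 1}
m['i'] = m['b']+4 = 12 → {'b': 8, 'x': 1, 'i': 12}
m['p'] = 6 → {'b': 8, 'x': 1, 'i': 12, 'p': 6}
m['k'] = m['x']+2 = 3 → {'b': 8, 'x': 1, 'i': 12, 'p': 6, 'k': 3}
del 'k' → {'b': 8, 'x': 1, 'i': 12, 'p': 6}
del 'i' → {'b': 8, 'x': 1, 'p': 6}
del 'x' → {'b': 8, 'p': 6}
m['n'] = m['b']+4 = 12 → {'b': 8, 'p': 6, 'n': 12}
sum of values = 26

26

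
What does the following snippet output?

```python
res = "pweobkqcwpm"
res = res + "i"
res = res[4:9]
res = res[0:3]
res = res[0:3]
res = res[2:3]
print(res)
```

q

+ 'i' → 'pweobkqcwpmi'
slice [4:9] → 'bkqcw'
slice [0:3] → 'bkq'
slice [0:3] → 'bkq'
slice [2:3] → 'q'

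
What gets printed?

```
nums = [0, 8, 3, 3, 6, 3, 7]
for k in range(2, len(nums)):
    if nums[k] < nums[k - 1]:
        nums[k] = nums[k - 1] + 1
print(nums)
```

[0, 8, 9, 10, 11, 12, 13]

k=2: 3<8, nums[2] = 8+1 = 9 → [0, 8, 9, 3, 6, 3, 7]
k=3: 3<9, nums[3] = 9+1 = 10 → [0, 8, 9, 10, 6, 3, 7]
k=4: 6<10, nums[4] = 10+1 = 11 → [0, 8, 9, 10, 11, 3, 7]
k=5: 3<11, nums[5] = 11+1 = 12 → [0, 8, 9, 10, 11, 12, 7]
k=6: 7<12, nums[6] = 12+1 = 13 → [0, 8, 9, 10, 11, 12, 13]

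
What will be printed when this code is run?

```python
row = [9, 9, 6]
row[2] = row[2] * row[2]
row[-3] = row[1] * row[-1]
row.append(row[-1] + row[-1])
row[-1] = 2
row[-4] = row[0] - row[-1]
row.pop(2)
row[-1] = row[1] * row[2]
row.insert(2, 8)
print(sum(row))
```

357

row[2] = row[2]*row[2] = 6*6 = 36 → [9, 9, 36]
row[-3] = row[1]*row[-1] = 9*36 = 324 → [324, 9, 36]
append row[-1]+row[-1] = 36+36 = 72 → [324, 9, 36, 72]
row[-1] = 2 → [324, 9, 36, 2]
row[-4] = row[0]-row[-1] = 324-2 = 322 → [322, 9, 36, 2]
pop(2) removes 36 → [322, 9, 2]
row[-1] = row[1]*row[2] = 9*2 = 18 → [322, 9, 18]
insert 8 at 2 → [322, 9, 8, 18]
sum = 357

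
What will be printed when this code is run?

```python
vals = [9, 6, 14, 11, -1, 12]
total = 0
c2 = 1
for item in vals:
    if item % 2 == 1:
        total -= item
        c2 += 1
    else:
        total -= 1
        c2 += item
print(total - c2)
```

-58

item=9: odd, total = 0-9 = -9; c2=2
item=6: not odd, total = (-9)-1 = -10; c2=8
item=14: not odd, total = (-10)-1 = -11; c2=22
item=11: odd, total = (-11)-11 = -22; c2=23
item=-1: odd, total = (-22)-(-1) = -21; c2=24
item=12: not odd, total = (-21)-1 = -22; c2=36
total-c2 = (-22)-36 = -58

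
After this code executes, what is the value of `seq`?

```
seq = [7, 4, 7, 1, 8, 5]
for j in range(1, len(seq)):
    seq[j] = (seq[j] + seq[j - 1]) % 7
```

j=1: seq[1] = (4+7)%7 = 4 → [7, 4, 7, 1, 8, 5]
j=2: seq[2] = (7+4)%7 = 4 → [7, 4, 4, 1, 8, 5]
j=3: seq[3] = (1+4)%7 = 5 → [7, 4, 4, 5, 8, 5]
j=4: seq[4] = (8+5)%7 = 6 → [7, 4, 4, 5, 6, 5]
j=5: seq[5] = (5+6)%7 = 4 → [7, 4, 4, 5, 6, 4]

[7, 4, 4, 5, 6, 4]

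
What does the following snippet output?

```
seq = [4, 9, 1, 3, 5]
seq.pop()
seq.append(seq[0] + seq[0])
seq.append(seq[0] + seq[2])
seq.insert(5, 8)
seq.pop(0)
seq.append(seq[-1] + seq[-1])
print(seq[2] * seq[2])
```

9

pop() removes 5 → [4, 9, 1, 3]
append seq[0]+seq[0] = 4+4 = 8 → [4, 9, 1, 3, 8]
append seq[0]+seq[2] = 4+1 = 5 → [4, 9, 1, 3, 8, 5]
insert 8 at 5 → [4, 9, 1, 3, 8, 8, 5]
pop(0) removes 4 → [9, 1, 3, 8, 8, 5]
append seq[-1]+seq[-1] = 5+5 = 10 → [9, 1, 3, 8, 8, 5, 10]
seq[2]*seq[2] = 3*3 = 9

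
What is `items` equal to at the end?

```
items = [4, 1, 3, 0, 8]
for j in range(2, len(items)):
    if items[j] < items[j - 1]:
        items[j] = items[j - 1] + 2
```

[4, 1, 3, 5, 8]

j=2: 3>=1, unchanged → [4, 1, 3, 0, 8]
j=3: 0<3, items[3] = 3+2 = 5 → [4, 1, 3, 5, 8]
j=4: 8>=5, unchanged → [4, 1, 3, 5, 8]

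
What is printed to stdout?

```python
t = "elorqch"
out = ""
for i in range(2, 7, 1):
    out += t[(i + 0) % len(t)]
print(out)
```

orqch

i=2: add t[2]='o' → 'o'
i=3: add t[3]='r' → 'or'
i=4: add t[4]='q' → 'orq'
i=5: add t[5]='c' → 'orqc'
i=6: add t[6]='h' → 'orqch'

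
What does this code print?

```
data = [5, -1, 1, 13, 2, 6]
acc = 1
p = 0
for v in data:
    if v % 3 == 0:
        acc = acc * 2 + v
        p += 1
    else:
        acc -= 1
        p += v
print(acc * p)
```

v=5: not %3==0, acc = 1-1 = 0; p=5
v=-1: not %3==0, acc = 0-1 = -1; p=4
v=1: not %3==0, acc = (-1)-1 = -2; p=5
v=13: not %3==0, acc = (-2)-1 = -3; p=18
v=2: not %3==0, acc = (-3)-1 = -4; p=20
v=6: %3==0, acc = (-4)*2+6 = -2; p=21
acc*p = (-2)*21 = -42

-42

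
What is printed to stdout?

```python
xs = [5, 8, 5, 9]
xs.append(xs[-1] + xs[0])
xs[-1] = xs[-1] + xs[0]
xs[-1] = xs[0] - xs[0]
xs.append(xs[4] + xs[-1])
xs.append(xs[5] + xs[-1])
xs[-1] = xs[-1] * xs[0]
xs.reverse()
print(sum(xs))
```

27

append xs[-1]+xs[0] = 9+5 = 14 → [5, 8, 5, 9, 14]
xs[-1] = xs[-1]+xs[0] = 14+5 = 19 → [5, 8, 5, 9, 19]
xs[-1] = xs[0]-xs[0] = 5-5 = 0 → [5, 8, 5, 9, 0]
append xs[4]+xs[-1] = 0+0 = 0 → [5, 8, 5, 9, 0, 0]
append xs[5]+xs[-1] = 0+0 = 0 → [5, 8, 5, 9, 0, 0, 0]
xs[-1] = xs[-1]*xs[0] = 0*5 = 0 → [5, 8, 5, 9, 0, 0, 0]
reverse → [0, 0, 0, 9, 5, 8, 5]
sum = 27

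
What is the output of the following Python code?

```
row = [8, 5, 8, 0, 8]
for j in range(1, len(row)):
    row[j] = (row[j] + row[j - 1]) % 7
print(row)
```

j=1: row[1] = (5+8)%7 = 6 → [8, 6, 8, 0, 8]
j=2: row[2] = (8+6)%7 = 0 → [8, 6, 0, 0, 8]
j=3: row[3] = (0+0)%7 = 0 → [8, 6, 0, 0, 8]
j=4: row[4] = (8+0)%7 = 1 → [8, 6, 0, 0, 1]

[8, 6, 0, 0, 1]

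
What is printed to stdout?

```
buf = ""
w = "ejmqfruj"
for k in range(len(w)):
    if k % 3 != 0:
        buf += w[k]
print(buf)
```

jmfrj

k=0: skip
k=1: add 'j' → 'j'
k=2: add 'm' → 'jm'
k=3: skip
k=4: add 'f' → 'jmf'
k=5: add 'r' → 'jmfr'
k=6: skip
k=7: add 'j' → 'jmfrj'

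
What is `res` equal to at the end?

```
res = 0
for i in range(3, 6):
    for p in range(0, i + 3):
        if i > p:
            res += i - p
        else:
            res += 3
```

58

i=3,p=0: 3>0, res = 0+3 = 3
i=3,p=1: 3>1, res = 3+2 = 5
i=3,p=2: 3>2, res = 5+1 = 6
i=3,p=3: not 3>3, res = 6+3 = 9
i=3,p=4: not 3>4, res = 9+3 = 12
i=3,p=5: not 3>5, res = 12+3 = 15
i=4,p=0: 4>0, res = 15+4 = 19
i=4,p=1: 4>1, res = 19+3 = 22
i=4,p=2: 4>2, res = 22+2 = 24
i=4,p=3: 4>3, res = 24+1 = 25
i=4,p=4: not 4>4, res = 25+3 = 28
i=4,p=5: not 4>5, res = 28+3 = 31
i=4,p=6: not 4>6, res = 31+3 = 34
i=5,p=0: 5>0, res = 34+5 = 39
i=5,p=1: 5>1, res = 39+4 = 43
i=5,p=2: 5>2, res = 43+3 = 46
i=5,p=3: 5>3, res = 46+2 = 48
i=5,p=4: 5>4, res = 48+1 = 49
i=5,p=5: not 5>5, res = 49+3 = 52
i=5,p=6: not 5>6, res = 52+3 = 55
i=5,p=7: not 5>7, res = 55+3 = 58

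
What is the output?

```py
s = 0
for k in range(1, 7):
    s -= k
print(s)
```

-21

k=1: s = 0-1 = -1
k=2: s = (-1)-2 = -3
k=3: s = (-3)-3 = -6
k=4: s = (-6)-4 = -10
k=5: s = (-10)-5 = -15
k=6: s = (-15)-6 = -21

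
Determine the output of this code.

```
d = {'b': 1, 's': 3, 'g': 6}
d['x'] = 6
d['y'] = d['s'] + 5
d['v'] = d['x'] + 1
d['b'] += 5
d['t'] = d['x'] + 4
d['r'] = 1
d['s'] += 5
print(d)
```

d['x'] = 6 → {'b': 1, 's': 3, 'g': 6, 'x': 6}
d['y'] = d['s']+5 = 8 → {'b': 1, 's': 3, 'g': 6, 'x': 6, 'y': 8}
d['v'] = d['x']+1 = 7 → {'b': 1, 's': 3, 'g': 6, 'x': 6, 'y': 8, 'v': 7}
d['b'] = 1+5 = 6 → {'b': 6, 's': 3, 'g': 6, 'x': 6, 'y': 8, 'v': 7}
d['t'] = d['x']+4 = 10 → {'b': 6, 's': 3, 'g': 6, 'x': 6, 'y': 8, 'v': 7, 't': 10}
d['r'] = 1 → {'b': 6, 's': 3, 'g': 6, 'x': 6, 'y': 8, 'v': 7, 't': 10, 'r': 1}
d['s'] = 3+5 = 8 → {'b': 6, 's': 8, 'g': 6, 'x': 6, 'y': 8, 'v': 7, 't': 10, 'r': 1}

{'b': 6, 's': 8, 'g': 6, 'x': 6, 'y': 8, 'v': 7, 't': 10, 'r': 1}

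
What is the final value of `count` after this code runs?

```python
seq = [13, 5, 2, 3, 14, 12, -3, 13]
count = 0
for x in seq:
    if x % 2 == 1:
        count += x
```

x=13: odd, count = 0+13 = 13
x=5: odd, count = 13+5 = 18
x=2: not odd
x=3: odd, count = 18+3 = 21
x=14: not odd
x=12: not odd
x=-3: odd, count = 21+(-3) = 18
x=13: odd, count = 18+13 = 31

31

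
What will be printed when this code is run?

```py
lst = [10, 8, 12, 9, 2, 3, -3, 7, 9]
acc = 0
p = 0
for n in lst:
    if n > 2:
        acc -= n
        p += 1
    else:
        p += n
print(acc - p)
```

n=10: >2, acc = 0-10 = -10; p=1
n=8: >2, acc = (-10)-8 = -18; p=2
n=12: >2, acc = (-18)-12 = -30; p=3
n=9: >2, acc = (-30)-9 = -39; p=4
n=2: not >2; p=6
n=3: >2, acc = (-39)-3 = -42; p=7
n=-3: not >2; p=4
n=7: >2, acc = (-42)-7 = -49; p=5
n=9: >2, acc = (-49)-9 = -58; p=6
acc-p = (-58)-6 = -64

-64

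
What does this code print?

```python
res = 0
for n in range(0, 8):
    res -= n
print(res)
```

-28

n=0: res = 0-0 = 0
n=1: res = 0-1 = -1
n=2: res = (-1)-2 = -3
n=3: res = (-3)-3 = -6
n=4: res = (-6)-4 = -10
n=5: res = (-10)-5 = -15
n=6: res = (-15)-6 = -21
n=7: res = (-21)-7 = -28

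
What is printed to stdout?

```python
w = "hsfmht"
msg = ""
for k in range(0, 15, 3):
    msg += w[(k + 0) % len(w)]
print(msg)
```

hmhmh

k=0: add w[0]='h' → 'h'
k=3: add w[3]='m' → 'hm'
k=6: add w[0]='h' → 'hmh'
k=9: add w[3]='m' → 'hmhm'
k=12: add w[0]='h' → 'hmhmh'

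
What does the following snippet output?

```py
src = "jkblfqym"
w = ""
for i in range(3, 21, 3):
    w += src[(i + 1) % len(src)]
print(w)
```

fmbqjl

i=3: add src[4]='f' → 'f'
i=6: add src[7]='m' → 'fm'
i=9: add src[2]='b' → 'fmb'
i=12: add src[5]='q' → 'fmbq'
i=15: add src[0]='j' → 'fmbqj'
i=18: add src[3]='l' → 'fmbqjl'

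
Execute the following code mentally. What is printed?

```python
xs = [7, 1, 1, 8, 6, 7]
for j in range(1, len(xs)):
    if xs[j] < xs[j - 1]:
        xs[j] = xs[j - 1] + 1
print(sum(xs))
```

57

j=1: 1<7, xs[1] = 7+1 = 8 → [7, 8, 1, 8, 6, 7]
j=2: 1<8, xs[2] = 8+1 = 9 → [7, 8, 9, 8, 6, 7]
j=3: 8<9, xs[3] = 9+1 = 10 → [7, 8, 9, 10, 6, 7]
j=4: 6<10, xs[4] = 10+1 = 11 → [7, 8, 9, 10, 11, 7]
j=5: 7<11, xs[5] = 11+1 = 12 → [7, 8, 9, 10, 11, 12]
sum = 57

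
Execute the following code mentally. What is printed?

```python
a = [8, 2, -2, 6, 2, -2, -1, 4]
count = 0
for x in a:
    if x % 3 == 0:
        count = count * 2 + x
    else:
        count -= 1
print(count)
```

x=8: not %3==0, count = 0-1 = -1
x=2: not %3==0, count = (-1)-1 = -2
x=-2: not %3==0, count = (-2)-1 = -3
x=6: %3==0, count = (-3)*2+6 = 0
x=2: not %3==0, count = 0-1 = -1
x=-2: not %3==0, count = (-1)-1 = -2
x=-1: not %3==0, count = (-2)-1 = -3
x=4: not %3==0, count = (-3)-1 = -4

-4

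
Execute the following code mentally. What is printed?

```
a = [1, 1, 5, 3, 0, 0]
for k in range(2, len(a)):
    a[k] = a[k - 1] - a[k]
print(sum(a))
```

k=2: a[2] = 1-5 = -4 → [1, 1, -4, 3, 0, 0]
k=3: a[3] = (-4)-3 = -7 → [1, 1, -4, -7, 0, 0]
k=4: a[4] = (-7)-0 = -7 → [1, 1, -4, -7, -7, 0]
k=5: a[5] = (-7)-0 = -7 → [1, 1, -4, -7, -7, -7]
sum = -23

-23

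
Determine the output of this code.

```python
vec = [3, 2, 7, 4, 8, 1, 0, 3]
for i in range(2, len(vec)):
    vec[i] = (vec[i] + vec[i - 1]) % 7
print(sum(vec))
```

19

i=2: vec[2] = (7+2)%7 = 2 → [3, 2, 2, 4, 8, 1, 0, 3]
i=3: vec[3] = (4+2)%7 = 6 → [3, 2, 2, 6, 8, 1, 0, 3]
i=4: vec[4] = (8+6)%7 = 0 → [3, 2, 2, 6, 0, 1, 0, 3]
i=5: vec[5] = (1+0)%7 = 1 → [3, 2, 2, 6, 0, 1, 0, 3]
i=6: vec[6] = (0+1)%7 = 1 → [3, 2, 2, 6, 0, 1, 1, 3]
i=7: vec[7] = (3+1)%7 = 4 → [3, 2, 2, 6, 0, 1, 1, 4]
sum = 19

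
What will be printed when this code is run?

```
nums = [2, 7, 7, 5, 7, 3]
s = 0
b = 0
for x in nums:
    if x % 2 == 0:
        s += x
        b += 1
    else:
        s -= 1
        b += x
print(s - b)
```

-33

x=2: even, s = 0+2 = 2; b=1
x=7: not even, s = 2-1 = 1; b=8
x=7: not even, s = 1-1 = 0; b=15
x=5: not even, s = 0-1 = -1; b=20
x=7: not even, s = (-1)-1 = -2; b=27
x=3: not even, s = (-2)-1 = -3; b=30
s-b = (-3)-30 = -33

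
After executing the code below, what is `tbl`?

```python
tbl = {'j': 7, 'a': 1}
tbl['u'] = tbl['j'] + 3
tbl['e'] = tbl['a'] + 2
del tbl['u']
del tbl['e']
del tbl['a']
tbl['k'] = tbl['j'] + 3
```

tbl['u'] = tbl['j']+3 = 10 → {'j': 7, 'a': 1, 'u': 10}
tbl['e'] = tbl['a']+2 = 3 → {'j': 7, 'a': 1, 'u': 10, 'e': 3}
del 'u' → {'j': 7, 'a': 1, 'e': 3}
del 'e' → {'j': 7, 'a': 1}
del 'a' → {'j': 7}
tbl['k'] = tbl['j']+3 = 10 → {'j': 7, 'k': 10}

{'j': 7, 'k': 10}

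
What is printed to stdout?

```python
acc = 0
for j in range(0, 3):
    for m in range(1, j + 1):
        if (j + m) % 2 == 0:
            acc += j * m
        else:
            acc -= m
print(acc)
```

j=1,m=1: even sum, acc = 0+1 = 1
j=2,m=1: odd sum, acc = 1-1 = 0
j=2,m=2: even sum, acc = 0+4 = 4

4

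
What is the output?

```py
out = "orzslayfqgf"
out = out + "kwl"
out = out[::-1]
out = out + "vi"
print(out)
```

lwkfgqfyalszrovi

+ 'kwl' → 'orzslayfqgfkwl'
reverse → 'lwkfgqfyalszro'
+ 'vi' → 'lwkfgqfyalszrovi'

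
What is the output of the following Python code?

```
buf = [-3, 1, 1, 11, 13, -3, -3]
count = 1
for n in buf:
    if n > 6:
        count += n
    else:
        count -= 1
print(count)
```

20

n=-3: not >6, count = 1-1 = 0
n=1: not >6, count = 0-1 = -1
n=1: not >6, count = (-1)-1 = -2
n=11: >6, count = (-2)+11 = 9
n=13: >6, count = 9+13 = 22
n=-3: not >6, count = 22-1 = 21
n=-3: not >6, count = 21-1 = 20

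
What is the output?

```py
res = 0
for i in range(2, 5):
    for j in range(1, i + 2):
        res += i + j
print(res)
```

i=2,j=1: res = 0+3 = 3
i=2,j=2: res = 3+4 = 7
i=2,j=3: res = 7+5 = 12
i=3,j=1: res = 12+4 = 16
i=3,j=2: res = 16+5 = 21
i=3,j=3: res = 21+6 = 27
i=3,j=4: res = 27+7 = 34
i=4,j=1: res = 34+5 = 39
i=4,j=2: res = 39+6 = 45
i=4,j=3: res = 45+7 = 52
i=4,j=4: res = 52+8 = 60
i=4,j=5: res = 60+9 = 69

69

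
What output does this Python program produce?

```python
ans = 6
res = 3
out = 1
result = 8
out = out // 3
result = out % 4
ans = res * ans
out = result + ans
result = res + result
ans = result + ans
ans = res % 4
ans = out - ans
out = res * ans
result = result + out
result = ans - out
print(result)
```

-30

out = 1//3 = 0
result = 0%4 = 0
ans = 3*6 = 18
out = 0+18 = 18
result = 3+0 = 3
ans = 3+18 = 21
ans = 3%4 = 3
ans = 18-3 = 15
out = 3*15 = 45
result = 3+45 = 48
result = 15-45 = -30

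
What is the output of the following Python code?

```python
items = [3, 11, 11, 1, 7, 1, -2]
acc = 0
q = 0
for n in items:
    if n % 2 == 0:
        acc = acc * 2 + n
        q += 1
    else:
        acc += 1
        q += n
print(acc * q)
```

350

n=3: not even, acc = 0+1 = 1; q=3
n=11: not even, acc = 1+1 = 2; q=14
n=11: not even, acc = 2+1 = 3; q=25
n=1: not even, acc = 3+1 = 4; q=26
n=7: not even, acc = 4+1 = 5; q=33
n=1: not even, acc = 5+1 = 6; q=34
n=-2: even, acc = 6*2+(-2) = 10; q=35
acc*q = 10*35 = 350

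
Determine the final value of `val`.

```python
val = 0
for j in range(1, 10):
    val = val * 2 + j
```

j=1: val = 0*2+1 = 1
j=2: val = 1*2+2 = 4
j=3: val = 4*2+3 = 11
j=4: val = 11*2+4 = 26
j=5: val = 26*2+5 = 57
j=6: val = 57*2+6 = 120
j=7: val = 120*2+7 = 247
j=8: val = 247*2+8 = 502
j=9: val = 502*2+9 = 1013

1013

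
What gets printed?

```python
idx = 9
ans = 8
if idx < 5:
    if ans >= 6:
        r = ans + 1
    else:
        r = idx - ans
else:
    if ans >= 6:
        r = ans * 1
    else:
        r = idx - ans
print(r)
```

idx=9, ans=8
idx < 5 is False; ans >= 6 is True
→ r = ans * 1 = 8

8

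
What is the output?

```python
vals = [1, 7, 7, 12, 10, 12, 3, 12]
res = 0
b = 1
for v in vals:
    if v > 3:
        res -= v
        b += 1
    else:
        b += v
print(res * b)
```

v=1: not >3; b=2
v=7: >3, res = 0-7 = -7; b=3
v=7: >3, res = (-7)-7 = -14; b=4
v=12: >3, res = (-14)-12 = -26; b=5
v=10: >3, res = (-26)-10 = -36; b=6
v=12: >3, res = (-36)-12 = -48; b=7
v=3: not >3; b=10
v=12: >3, res = (-48)-12 = -60; b=11
res*b = (-60)*11 = -660

-660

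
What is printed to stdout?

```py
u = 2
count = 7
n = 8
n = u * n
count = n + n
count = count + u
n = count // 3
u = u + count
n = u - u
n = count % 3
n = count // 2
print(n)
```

n = 2*8 = 16
count = 16+16 = 32
count = 32+2 = 34
n = 34//3 = 11
u = 2+34 = 36
n = 36-36 = 0
n = 34%3 = 1
n = 34//2 = 17

17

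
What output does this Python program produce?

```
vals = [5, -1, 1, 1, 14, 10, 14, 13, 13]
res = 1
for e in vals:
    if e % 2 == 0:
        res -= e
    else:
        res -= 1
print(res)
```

-43

e=5: not even, res = 1-1 = 0
e=-1: not even, res = 0-1 = -1
e=1: not even, res = (-1)-1 = -2
e=1: not even, res = (-2)-1 = -3
e=14: even, res = (-3)-14 = -17
e=10: even, res = (-17)-10 = -27
e=14: even, res = (-27)-14 = -41
e=13: not even, res = (-41)-1 = -42
e=13: not even, res = (-42)-1 = -43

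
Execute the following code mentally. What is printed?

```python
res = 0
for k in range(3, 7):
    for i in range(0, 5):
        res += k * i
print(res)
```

k=3,i=0: res = 0+0 = 0
k=3,i=1: res = 0+3 = 3
k=3,i=2: res = 3+6 = 9
k=3,i=3: res = 9+9 = 18
k=3,i=4: res = 18+12 = 30
k=4,i=0: res = 30+0 = 30
k=4,i=1: res = 30+4 = 34
k=4,i=2: res = 34+8 = 42
k=4,i=3: res = 42+12 = 54
k=4,i=4: res = 54+16 = 70
k=5,i=0: res = 70+0 = 70
k=5,i=1: res = 70+5 = 75
k=5,i=2: res = 75+10 = 85
k=5,i=3: res = 85+15 = 100
k=5,i=4: res = 100+20 = 120
k=6,i=0: res = 120+0 = 120
k=6,i=1: res = 120+6 = 126
k=6,i=2: res = 126+12 = 138
k=6,i=3: res = 138+18 = 156
k=6,i=4: res = 156+24 = 180

180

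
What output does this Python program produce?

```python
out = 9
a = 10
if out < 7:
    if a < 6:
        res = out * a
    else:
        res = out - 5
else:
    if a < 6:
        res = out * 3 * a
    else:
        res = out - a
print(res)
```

out=9, a=10
out < 7 is False; a < 6 is False
→ res = out - a = -1

-1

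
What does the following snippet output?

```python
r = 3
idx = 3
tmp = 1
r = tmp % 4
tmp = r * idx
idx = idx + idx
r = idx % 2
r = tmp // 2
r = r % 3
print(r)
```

1

r = 1%4 = 1
tmp = 1*3 = 3
idx = 3+3 = 6
r = 6%2 = 0
r = 3//2 = 1
r = 1%3 = 1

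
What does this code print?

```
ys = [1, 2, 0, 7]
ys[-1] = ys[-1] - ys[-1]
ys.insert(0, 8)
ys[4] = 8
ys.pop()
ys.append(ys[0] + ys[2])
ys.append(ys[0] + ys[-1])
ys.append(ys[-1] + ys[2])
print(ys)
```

[8, 1, 2, 0, 10, 18, 20]

ys[-1] = ys[-1]-ys[-1] = 7-7 = 0 → [1, 2, 0, 0]
insert 8 at 0 → [8, 1, 2, 0, 0]
ys[4] = 8 → [8, 1, 2, 0, 8]
pop() removes 8 → [8, 1, 2, 0]
append ys[0]+ys[2] = 8+2 = 10 → [8, 1, 2, 0, 10]
append ys[0]+ys[-1] = 8+10 = 18 → [8, 1, 2, 0, 10, 18]
append ys[-1]+ys[2] = 18+2 = 20 → [8, 1, 2, 0, 10, 18, 20]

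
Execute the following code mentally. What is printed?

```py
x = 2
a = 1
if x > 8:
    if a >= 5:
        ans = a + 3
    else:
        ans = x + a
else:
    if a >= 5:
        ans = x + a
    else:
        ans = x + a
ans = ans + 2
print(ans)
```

5

x=2, a=1
x > 8 is False; a >= 5 is False
→ ans = x + a = 3
ans = 3+2 = 5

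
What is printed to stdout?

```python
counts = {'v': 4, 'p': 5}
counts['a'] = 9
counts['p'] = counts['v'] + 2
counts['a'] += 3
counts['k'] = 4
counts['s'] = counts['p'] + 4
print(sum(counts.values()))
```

counts['a'] = 9 → {'v': 4, 'p': 5, 'a': 9}
counts['p'] = counts['v']+2 = 6 → {'v': 4, 'p': 6, 'a': 9}
counts['a'] = 9+3 = 12 → {'v': 4, 'p': 6, 'a': 12}
counts['k'] = 4 → {'v': 4, 'p': 6, 'a': 12, 'k': 4}
counts['s'] = counts['p']+4 = 10 → {'v': 4, 'p': 6, 'a': 12, 'k': 4, 's': 10}
sum of values = 36

36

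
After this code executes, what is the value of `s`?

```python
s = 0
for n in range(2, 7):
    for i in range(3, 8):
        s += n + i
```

225

n=2,i=3: s = 0+5 = 5
n=2,i=4: s = 5+6 = 11
n=2,i=5: s = 11+7 = 18
n=2,i=6: s = 18+8 = 26
n=2,i=7: s = 26+9 = 35
n=3,i=3: s = 35+6 = 41
n=3,i=4: s = 41+7 = 48
n=3,i=5: s = 48+8 = 56
n=3,i=6: s = 56+9 = 65
n=3,i=7: s = 65+10 = 75
n=4,i=3: s = 75+7 = 82
n=4,i=4: s = 82+8 = 90
n=4,i=5: s = 90+9 = 99
n=4,i=6: s = 99+10 = 109
n=4,i=7: s = 109+11 = 120
n=5,i=3: s = 120+8 = 128
n=5,i=4: s = 128+9 = 137
n=5,i=5: s = 137+10 = 147
n=5,i=6: s = 147+11 = 158
n=5,i=7: s = 158+12 = 170
n=6,i=3: s = 170+9 = 179
n=6,i=4: s = 179+10 = 189
n=6,i=5: s = 189+11 = 200
n=6,i=6: s = 200+12 = 212
n=6,i=7: s = 212+13 = 225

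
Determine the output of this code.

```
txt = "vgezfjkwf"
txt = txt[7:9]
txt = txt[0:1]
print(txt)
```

w

slice [7:9] → 'wf'
slice [0:1] → 'w'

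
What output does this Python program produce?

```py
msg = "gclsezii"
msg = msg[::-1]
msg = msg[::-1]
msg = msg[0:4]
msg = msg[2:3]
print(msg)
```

reverse → 'iizeslcg'
reverse → 'gclsezii'
slice [0:4] → 'gcls'
slice [2:3] → 'l'

l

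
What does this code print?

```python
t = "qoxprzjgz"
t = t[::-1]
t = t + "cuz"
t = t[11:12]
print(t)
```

reverse → 'zgjzrpxoq'
+ 'cuz' → 'zgjzrpxoqcuz'
slice [11:12] → 'z'

z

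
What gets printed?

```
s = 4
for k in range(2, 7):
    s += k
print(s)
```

k=2: s = 4+2 = 6
k=3: s = 6+3 = 9
k=4: s = 9+4 = 13
k=5: s = 13+5 = 18
k=6: s = 18+6 = 24

24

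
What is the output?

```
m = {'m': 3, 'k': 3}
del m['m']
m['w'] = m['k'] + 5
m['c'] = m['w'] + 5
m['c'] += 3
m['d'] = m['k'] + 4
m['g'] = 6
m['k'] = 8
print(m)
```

{'k': 8, 'w': 8, 'c': 16, 'd': 7, 'g': 6}

del 'm' → {'k': 3}
m['w'] = m['k']+5 = 8 → {'k': 3, 'w': 8}
m['c'] = m['w']+5 = 13 → {'k': 3, 'w': 8, 'c': 13}
m['c'] = 13+3 = 16 → {'k': 3, 'w': 8, 'c': 16}
m['d'] = m['k']+4 = 7 → {'k': 3, 'w': 8, 'c': 16, 'd': 7}
m['g'] = 6 → {'k': 3, 'w': 8, 'c': 16, 'd': 7, 'g': 6}
m['k'] = 8 → {'k': 8, 'w': 8, 'c': 16, 'd': 7, 'g': 6}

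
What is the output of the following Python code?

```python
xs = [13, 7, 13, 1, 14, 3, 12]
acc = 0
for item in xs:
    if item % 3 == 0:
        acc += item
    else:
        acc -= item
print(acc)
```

item=13: not %3==0, acc = 0-13 = -13
item=7: not %3==0, acc = (-13)-7 = -20
item=13: not %3==0, acc = (-20)-13 = -33
item=1: not %3==0, acc = (-33)-1 = -34
item=14: not %3==0, acc = (-34)-14 = -48
item=3: %3==0, acc = (-48)+3 = -45
item=12: %3==0, acc = (-45)+12 = -33

-33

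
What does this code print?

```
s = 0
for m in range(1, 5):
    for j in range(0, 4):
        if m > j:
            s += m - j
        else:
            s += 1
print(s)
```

m=1,j=0: 1>0, s = 0+1 = 1
m=1,j=1: not 1>1, s = 1+1 = 2
m=1,j=2: not 1>2, s = 2+1 = 3
m=1,j=3: not 1>3, s = 3+1 = 4
m=2,j=0: 2>0, s = 4+2 = 6
m=2,j=1: 2>1, s = 6+1 = 7
m=2,j=2: not 2>2, s = 7+1 = 8
m=2,j=3: not 2>3, s = 8+1 = 9
m=3,j=0: 3>0, s = 9+3 = 12
m=3,j=1: 3>1, s = 12+2 = 14
m=3,j=2: 3>2, s = 14+1 = 15
m=3,j=3: not 3>3, s = 15+1 = 16
m=4,j=0: 4>0, s = 16+4 = 20
m=4,j=1: 4>1, s = 20+3 = 23
m=4,j=2: 4>2, s = 23+2 = 25
m=4,j=3: 4>3, s = 25+1 = 26

26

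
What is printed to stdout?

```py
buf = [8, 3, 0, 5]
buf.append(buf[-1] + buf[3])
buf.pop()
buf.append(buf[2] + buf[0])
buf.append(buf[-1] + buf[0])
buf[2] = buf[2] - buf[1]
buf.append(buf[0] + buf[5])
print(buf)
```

[8, 3, -3, 5, 8, 16, 24]

append buf[-1]+buf[3] = 5+5 = 10 → [8, 3, 0, 5, 10]
pop() removes 10 → [8, 3, 0, 5]
append buf[2]+buf[0] = 0+8 = 8 → [8, 3, 0, 5, 8]
append buf[-1]+buf[0] = 8+8 = 16 → [8, 3, 0, 5, 8, 16]
buf[2] = buf[2]-buf[1] = 0-3 = -3 → [8, 3, -3, 5, 8, 16]
append buf[0]+buf[5] = 8+16 = 24 → [8, 3, -3, 5, 8, 16, 24]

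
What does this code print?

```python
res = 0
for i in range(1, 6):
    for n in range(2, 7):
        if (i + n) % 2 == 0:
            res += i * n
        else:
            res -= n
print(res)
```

i=1,n=2: odd sum, res = 0-2 = -2
i=1,n=3: even sum, res = (-2)+3 = 1
i=1,n=4: odd sum, res = 1-4 = -3
i=1,n=5: even sum, res = (-3)+5 = 2
i=1,n=6: odd sum, res = 2-6 = -4
i=2,n=2: even sum, res = (-4)+4 = 0
i=2,n=3: odd sum, res = 0-3 = -3
i=2,n=4: even sum, res = (-3)+8 = 5
i=2,n=5: odd sum, res = 5-5 = 0
i=2,n=6: even sum, res = 0+12 = 12
i=3,n=2: odd sum, res = 12-2 = 10
i=3,n=3: even sum, res = 10+9 = 19
i=3,n=4: odd sum, res = 19-4 = 15
i=3,n=5: even sum, res = 15+15 = 30
i=3,n=6: odd sum, res = 30-6 = 24
i=4,n=2: even sum, res = 24+8 = 32
i=4,n=3: odd sum, res = 32-3 = 29
i=4,n=4: even sum, res = 29+16 = 45
i=4,n=5: odd sum, res = 45-5 = 40
i=4,n=6: even sum, res = 40+24 = 64
i=5,n=2: odd sum, res = 64-2 = 62
i=5,n=3: even sum, res = 62+15 = 77
i=5,n=4: odd sum, res = 77-4 = 73
i=5,n=5: even sum, res = 73+25 = 98
i=5,n=6: odd sum, res = 98-6 = 92

92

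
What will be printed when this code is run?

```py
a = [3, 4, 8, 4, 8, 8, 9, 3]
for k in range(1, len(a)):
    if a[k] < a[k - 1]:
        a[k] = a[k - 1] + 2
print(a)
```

[3, 4, 8, 10, 12, 14, 16, 18]

k=1: 4>=3, unchanged → [3, 4, 8, 4, 8, 8, 9, 3]
k=2: 8>=4, unchanged → [3, 4, 8, 4, 8, 8, 9, 3]
k=3: 4<8, a[3] = 8+2 = 10 → [3, 4, 8, 10, 8, 8, 9, 3]
k=4: 8<10, a[4] = 10+2 = 12 → [3, 4, 8, 10, 12, 8, 9, 3]
k=5: 8<12, a[5] = 12+2 = 14 → [3, 4, 8, 10, 12, 14, 9, 3]
k=6: 9<14, a[6] = 14+2 = 16 → [3, 4, 8, 10, 12, 14, 16, 3]
k=7: 3<16, a[7] = 16+2 = 18 → [3, 4, 8, 10, 12, 14, 16, 18]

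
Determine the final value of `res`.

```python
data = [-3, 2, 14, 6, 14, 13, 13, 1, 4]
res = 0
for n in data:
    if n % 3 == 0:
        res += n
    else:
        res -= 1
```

n=-3: %3==0, res = 0+(-3) = -3
n=2: not %3==0, res = (-3)-1 = -4
n=14: not %3==0, res = (-4)-1 = -5
n=6: %3==0, res = (-5)+6 = 1
n=14: not %3==0, res = 1-1 = 0
n=13: not %3==0, res = 0-1 = -1
n=13: not %3==0, res = (-1)-1 = -2
n=1: not %3==0, res = (-2)-1 = -3
n=4: not %3==0, res = (-3)-1 = -4

-4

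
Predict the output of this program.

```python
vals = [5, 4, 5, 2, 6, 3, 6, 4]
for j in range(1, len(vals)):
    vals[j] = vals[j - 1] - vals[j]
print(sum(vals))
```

-77

j=1: vals[1] = 5-4 = 1 → [5, 1, 5, 2, 6, 3, 6, 4]
j=2: vals[2] = 1-5 = -4 → [5, 1, -4, 2, 6, 3, 6, 4]
j=3: vals[3] = (-4)-2 = -6 → [5, 1, -4, -6, 6, 3, 6, 4]
j=4: vals[4] = (-6)-6 = -12 → [5, 1, -4, -6, -12, 3, 6, 4]
j=5: vals[5] = (-12)-3 = -15 → [5, 1, -4, -6, -12, -15, 6, 4]
j=6: vals[6] = (-15)-6 = -21 → [5, 1, -4, -6, -12, -15, -21, 4]
j=7: vals[7] = (-21)-4 = -25 → [5, 1, -4, -6, -12, -15, -21, -25]
sum = -77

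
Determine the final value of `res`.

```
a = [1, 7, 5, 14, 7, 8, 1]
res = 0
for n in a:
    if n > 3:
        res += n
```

41

n=1: not >3
n=7: >3, res = 0+7 = 7
n=5: >3, res = 7+5 = 12
n=14: >3, res = 12+14 = 26
n=7: >3, res = 26+7 = 33
n=8: >3, res = 33+8 = 41
n=1: not >3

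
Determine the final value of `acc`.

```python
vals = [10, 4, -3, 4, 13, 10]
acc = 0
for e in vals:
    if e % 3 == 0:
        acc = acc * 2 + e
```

e=10: not %3==0
e=4: not %3==0
e=-3: %3==0, acc = 0*2+(-3) = -3
e=4: not %3==0
e=13: not %3==0
e=10: not %3==0

-3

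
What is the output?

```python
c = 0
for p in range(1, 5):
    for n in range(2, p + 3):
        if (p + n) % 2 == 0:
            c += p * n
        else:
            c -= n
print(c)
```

p=1,n=2: odd sum, c = 0-2 = -2
p=1,n=3: even sum, c = (-2)+3 = 1
p=2,n=2: even sum, c = 1+4 = 5
p=2,n=3: odd sum, c = 5-3 = 2
p=2,n=4: even sum, c = 2+8 = 10
p=3,n=2: odd sum, c = 10-2 = 8
p=3,n=3: even sum, c = 8+9 = 17
p=3,n=4: odd sum, c = 17-4 = 13
p=3,n=5: even sum, c = 13+15 = 28
p=4,n=2: even sum, c = 28+8 = 36
p=4,n=3: odd sum, c = 36-3 = 33
p=4,n=4: even sum, c = 33+16 = 49
p=4,n=5: odd sum, c = 49-5 = 44
p=4,n=6: even sum, c = 44+24 = 68

68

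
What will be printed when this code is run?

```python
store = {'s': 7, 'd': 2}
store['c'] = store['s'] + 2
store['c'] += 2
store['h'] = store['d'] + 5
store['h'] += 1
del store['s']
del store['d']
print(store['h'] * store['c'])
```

store['c'] = store['s']+2 = 9 → {'s': 7, 'd': 2, 'c': 9}
store['c'] = 9+2 = 11 → {'s': 7, 'd': 2, 'c': 11}
store['h'] = store['d']+5 = 7 → {'s': 7, 'd': 2, 'c': 11, 'h': 7}
store['h'] = 7+1 = 8 → {'s': 7, 'd': 2, 'c': 11, 'h': 8}
del 's' → {'d': 2, 'c': 11, 'h': 8}
del 'd' → {'c': 11, 'h': 8}
store['h']*store['c'] = 8*11 = 88

88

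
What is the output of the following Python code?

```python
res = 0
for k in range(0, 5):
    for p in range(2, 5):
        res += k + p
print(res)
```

75

k=0,p=2: res = 0+2 = 2
k=0,p=3: res = 2+3 = 5
k=0,p=4: res = 5+4 = 9
k=1,p=2: res = 9+3 = 12
k=1,p=3: res = 12+4 = 16
k=1,p=4: res = 16+5 = 21
k=2,p=2: res = 21+4 = 25
k=2,p=3: res = 25+5 = 30
k=2,p=4: res = 30+6 = 36
k=3,p=2: res = 36+5 = 41
k=3,p=3: res = 41+6 = 47
k=3,p=4: res = 47+7 = 54
k=4,p=2: res = 54+6 = 60
k=4,p=3: res = 60+7 = 67
k=4,p=4: res = 67+8 = 75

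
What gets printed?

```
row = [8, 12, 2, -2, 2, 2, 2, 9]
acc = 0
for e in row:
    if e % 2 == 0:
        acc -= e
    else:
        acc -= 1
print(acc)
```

-27

e=8: even, acc = 0-8 = -8
e=12: even, acc = (-8)-12 = -20
e=2: even, acc = (-20)-2 = -22
e=-2: even, acc = (-22)-(-2) = -20
e=2: even, acc = (-20)-2 = -22
e=2: even, acc = (-22)-2 = -24
e=2: even, acc = (-24)-2 = -26
e=9: not even, acc = (-26)-1 = -27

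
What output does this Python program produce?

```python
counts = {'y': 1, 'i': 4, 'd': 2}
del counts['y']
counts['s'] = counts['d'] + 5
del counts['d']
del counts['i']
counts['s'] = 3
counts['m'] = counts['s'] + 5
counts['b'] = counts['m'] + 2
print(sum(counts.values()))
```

21

del 'y' → {'i': 4, 'd': 2}
counts['s'] = counts['d']+5 = 7 → {'i': 4, 'd': 2, 's': 7}
del 'd' → {'i': 4, 's': 7}
del 'i' → {'s': 7}
counts['s'] = 3 → {'s': 3}
counts['m'] = counts['s']+5 = 8 → {'s': 3, 'm': 8}
counts['b'] = counts['m']+2 = 10 → {'s': 3, 'm': 8, 'b': 10}
sum of values = 21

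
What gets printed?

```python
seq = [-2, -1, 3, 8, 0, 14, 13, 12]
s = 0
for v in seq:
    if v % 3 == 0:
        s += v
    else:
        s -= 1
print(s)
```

v=-2: not %3==0, s = 0-1 = -1
v=-1: not %3==0, s = (-1)-1 = -2
v=3: %3==0, s = (-2)+3 = 1
v=8: not %3==0, s = 1-1 = 0
v=0: %3==0, s = 0+0 = 0
v=14: not %3==0, s = 0-1 = -1
v=13: not %3==0, s = (-1)-1 = -2
v=12: %3==0, s = (-2)+12 = 10

10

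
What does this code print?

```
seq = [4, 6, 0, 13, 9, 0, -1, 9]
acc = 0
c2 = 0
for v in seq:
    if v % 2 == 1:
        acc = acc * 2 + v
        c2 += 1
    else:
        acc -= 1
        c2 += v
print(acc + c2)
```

v=4: not odd, acc = 0-1 = -1; c2=4
v=6: not odd, acc = (-1)-1 = -2; c2=10
v=0: not odd, acc = (-2)-1 = -3; c2=10
v=13: odd, acc = (-3)*2+13 = 7; c2=11
v=9: odd, acc = 7*2+9 = 23; c2=12
v=0: not odd, acc = 23-1 = 22; c2=12
v=-1: odd, acc = 22*2+(-1) = 43; c2=13
v=9: odd, acc = 43*2+9 = 95; c2=14
acc+c2 = 95+14 = 109

109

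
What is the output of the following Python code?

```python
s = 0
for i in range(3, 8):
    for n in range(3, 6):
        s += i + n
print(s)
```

135

i=3,n=3: s = 0+6 = 6
i=3,n=4: s = 6+7 = 13
i=3,n=5: s = 13+8 = 21
i=4,n=3: s = 21+7 = 28
i=4,n=4: s = 28+8 = 36
i=4,n=5: s = 36+9 = 45
i=5,n=3: s = 45+8 = 53
i=5,n=4: s = 53+9 = 62
i=5,n=5: s = 62+10 = 72
i=6,n=3: s = 72+9 = 81
i=6,n=4: s = 81+10 = 91
i=6,n=5: s = 91+11 = 102
i=7,n=3: s = 102+10 = 112
i=7,n=4: s = 112+11 = 123
i=7,n=5: s = 123+12 = 135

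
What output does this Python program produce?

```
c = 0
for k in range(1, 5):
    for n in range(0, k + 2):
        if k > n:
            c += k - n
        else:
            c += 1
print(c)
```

28

k=1,n=0: 1>0, c = 0+1 = 1
k=1,n=1: not 1>1, c = 1+1 = 2
k=1,n=2: not 1>2, c = 2+1 = 3
k=2,n=0: 2>0, c = 3+2 = 5
k=2,n=1: 2>1, c = 5+1 = 6
k=2,n=2: not 2>2, c = 6+1 = 7
k=2,n=3: not 2>3, c = 7+1 = 8
k=3,n=0: 3>0, c = 8+3 = 11
k=3,n=1: 3>1, c = 11+2 = 13
k=3,n=2: 3>2, c = 13+1 = 14
k=3,n=3: not 3>3, c = 14+1 = 15
k=3,n=4: not 3>4, c = 15+1 = 16
k=4,n=0: 4>0, c = 16+4 = 20
k=4,n=1: 4>1, c = 20+3 = 23
k=4,n=2: 4>2, c = 23+2 = 25
k=4,n=3: 4>3, c = 25+1 = 26
k=4,n=4: not 4>4, c = 26+1 = 27
k=4,n=5: not 4>5, c = 27+1 = 28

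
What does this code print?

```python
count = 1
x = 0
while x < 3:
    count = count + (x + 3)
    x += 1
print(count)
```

13

x=0: count = 1+3 = 4
x=1: count = 4+4 = 8
x=2: count = 8+5 = 13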